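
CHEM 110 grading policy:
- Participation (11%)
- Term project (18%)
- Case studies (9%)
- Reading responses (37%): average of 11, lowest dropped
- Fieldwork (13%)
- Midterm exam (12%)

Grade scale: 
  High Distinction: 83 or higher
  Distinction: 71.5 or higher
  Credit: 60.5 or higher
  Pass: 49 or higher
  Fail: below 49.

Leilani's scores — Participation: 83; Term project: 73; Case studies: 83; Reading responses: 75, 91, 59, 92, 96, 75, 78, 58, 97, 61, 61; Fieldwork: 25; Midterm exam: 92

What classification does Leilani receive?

Reading responses: drop 58 → average of remaining 10 = 785/10 = 78.5
Weighted total:
  Participation 83 × 0.11 = 9.13
  Term project 73 × 0.18 = 13.14
  Case studies 83 × 0.09 = 7.47
  Reading responses 78.5 × 0.37 = 29.045
  Fieldwork 25 × 0.13 = 3.25
  Midterm exam 92 × 0.12 = 11.04
Sum = 73.075
73.075 is ≥ 71.5 and < 83 → Distinction

Distinction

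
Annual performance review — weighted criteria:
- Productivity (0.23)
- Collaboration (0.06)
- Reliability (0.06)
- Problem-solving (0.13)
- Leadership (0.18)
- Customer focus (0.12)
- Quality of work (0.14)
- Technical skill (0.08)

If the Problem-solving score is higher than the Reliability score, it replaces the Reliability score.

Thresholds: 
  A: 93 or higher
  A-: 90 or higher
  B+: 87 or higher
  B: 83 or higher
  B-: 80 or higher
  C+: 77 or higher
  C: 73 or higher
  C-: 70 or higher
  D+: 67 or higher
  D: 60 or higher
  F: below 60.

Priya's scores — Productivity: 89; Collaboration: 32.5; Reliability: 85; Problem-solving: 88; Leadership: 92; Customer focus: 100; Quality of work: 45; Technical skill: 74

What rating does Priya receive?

C+

Problem-solving (88) > Reliability (85), so Reliability counts as 88.
Weighted total:
  Productivity 89 × 0.23 = 20.47
  Collaboration 32.5 × 0.06 = 1.95
  Reliability 88 × 0.06 = 5.28
  Problem-solving 88 × 0.13 = 11.44
  Leadership 92 × 0.18 = 16.56
  Customer focus 100 × 0.12 = 12
  Quality of work 45 × 0.14 = 6.3
  Technical skill 74 × 0.08 = 5.92
Sum = 79.92
79.92 is ≥ 77 and < 80 → C+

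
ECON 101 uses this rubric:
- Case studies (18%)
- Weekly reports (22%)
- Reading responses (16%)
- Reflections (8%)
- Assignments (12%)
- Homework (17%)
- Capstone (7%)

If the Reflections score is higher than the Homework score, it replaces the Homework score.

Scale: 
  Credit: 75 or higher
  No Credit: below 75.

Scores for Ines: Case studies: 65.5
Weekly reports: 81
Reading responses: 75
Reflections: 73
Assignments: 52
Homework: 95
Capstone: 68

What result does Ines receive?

Reflections (73) ≤ Homework (95), so Homework stays at 95.
Weighted total:
  Case studies 65.5 × 0.18 = 11.79
  Weekly reports 81 × 0.22 = 17.82
  Reading responses 75 × 0.16 = 12
  Reflections 73 × 0.08 = 5.84
  Assignments 52 × 0.12 = 6.24
  Homework 95 × 0.17 = 16.15
  Capstone 68 × 0.07 = 4.76
Sum = 74.6
74.6 < 75 → No Credit

No Credit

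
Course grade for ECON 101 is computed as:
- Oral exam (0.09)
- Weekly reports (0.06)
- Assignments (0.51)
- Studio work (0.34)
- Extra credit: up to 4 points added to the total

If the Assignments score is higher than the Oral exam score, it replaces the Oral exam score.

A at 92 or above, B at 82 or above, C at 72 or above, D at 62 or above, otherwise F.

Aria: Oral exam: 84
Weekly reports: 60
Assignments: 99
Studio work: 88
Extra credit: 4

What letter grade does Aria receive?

Assignments (99) > Oral exam (84), so Oral exam counts as 99.
Weighted total:
  Oral exam 99 × 0.09 = 8.91
  Weekly reports 60 × 0.06 = 3.6
  Assignments 99 × 0.51 = 50.49
  Studio work 88 × 0.34 = 29.92
Sum = 92.92
Extra credit: 92.92 + 4 = 96.92
96.92 ≥ 92 → A

A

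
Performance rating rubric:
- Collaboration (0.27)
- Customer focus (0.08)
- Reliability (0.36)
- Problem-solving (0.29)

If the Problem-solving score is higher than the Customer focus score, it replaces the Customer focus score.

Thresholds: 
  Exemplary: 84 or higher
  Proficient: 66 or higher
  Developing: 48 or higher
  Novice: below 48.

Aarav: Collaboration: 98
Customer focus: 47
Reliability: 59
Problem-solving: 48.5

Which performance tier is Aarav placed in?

Problem-solving (48.5) > Customer focus (47), so Customer focus counts as 48.5.
Weighted total:
  Collaboration 98 × 0.27 = 26.46
  Customer focus 48.5 × 0.08 = 3.88
  Reliability 59 × 0.36 = 21.24
  Problem-solving 48.5 × 0.29 = 14.065
Sum = 65.645
65.645 is ≥ 48 and < 66 → Developing

Developing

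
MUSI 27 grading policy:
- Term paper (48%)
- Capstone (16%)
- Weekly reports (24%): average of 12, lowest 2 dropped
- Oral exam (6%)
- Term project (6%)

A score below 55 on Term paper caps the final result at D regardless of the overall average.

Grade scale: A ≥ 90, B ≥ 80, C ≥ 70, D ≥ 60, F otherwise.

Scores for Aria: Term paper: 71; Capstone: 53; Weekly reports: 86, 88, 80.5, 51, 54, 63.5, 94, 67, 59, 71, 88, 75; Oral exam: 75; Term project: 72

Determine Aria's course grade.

Weekly reports: drop 51, 54 → average of remaining 10 = 772/10 = 77.2
Term paper score 71 ≥ 55: minimum met.
Weighted total:
  Term paper 71 × 0.48 = 34.08
  Capstone 53 × 0.16 = 8.48
  Weekly reports 77.2 × 0.24 = 18.528
  Oral exam 75 × 0.06 = 4.5
  Term project 72 × 0.06 = 4.32
Sum = 69.908
69.908 is ≥ 60 and < 70 → D

D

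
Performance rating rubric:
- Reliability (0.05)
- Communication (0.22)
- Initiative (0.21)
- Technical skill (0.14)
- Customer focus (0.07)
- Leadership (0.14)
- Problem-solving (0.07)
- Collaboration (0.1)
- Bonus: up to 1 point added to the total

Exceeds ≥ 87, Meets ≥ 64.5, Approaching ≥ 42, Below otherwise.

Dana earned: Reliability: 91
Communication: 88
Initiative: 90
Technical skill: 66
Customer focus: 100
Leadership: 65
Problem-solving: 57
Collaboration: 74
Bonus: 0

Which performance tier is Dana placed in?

Weighted total:
  Reliability 91 × 0.05 = 4.55
  Communication 88 × 0.22 = 19.36
  Initiative 90 × 0.21 = 18.9
  Technical skill 66 × 0.14 = 9.24
  Customer focus 100 × 0.07 = 7
  Leadership 65 × 0.14 = 9.1
  Problem-solving 57 × 0.07 = 3.99
  Collaboration 74 × 0.1 = 7.4
Sum = 79.54
Bonus: 79.54 + 0 = 79.54
79.54 is ≥ 64.5 and < 87 → Meets

Meets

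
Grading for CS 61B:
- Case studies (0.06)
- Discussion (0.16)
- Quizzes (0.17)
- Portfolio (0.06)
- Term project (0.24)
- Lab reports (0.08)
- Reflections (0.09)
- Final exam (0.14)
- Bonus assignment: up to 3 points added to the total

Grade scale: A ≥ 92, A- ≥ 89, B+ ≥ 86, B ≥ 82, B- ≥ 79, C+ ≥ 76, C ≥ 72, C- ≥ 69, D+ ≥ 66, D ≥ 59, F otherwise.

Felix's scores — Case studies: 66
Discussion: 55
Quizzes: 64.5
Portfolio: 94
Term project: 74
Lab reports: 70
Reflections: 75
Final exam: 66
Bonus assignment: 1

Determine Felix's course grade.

C-

Weighted total:
  Case studies 66 × 0.06 = 3.96
  Discussion 55 × 0.16 = 8.8
  Quizzes 64.5 × 0.17 = 10.965
  Portfolio 94 × 0.06 = 5.64
  Term project 74 × 0.24 = 17.76
  Lab reports 70 × 0.08 = 5.6
  Reflections 75 × 0.09 = 6.75
  Final exam 66 × 0.14 = 9.24
Sum = 68.715
Bonus assignment: 68.715 + 1 = 69.715
69.715 is ≥ 69 and < 72 → C-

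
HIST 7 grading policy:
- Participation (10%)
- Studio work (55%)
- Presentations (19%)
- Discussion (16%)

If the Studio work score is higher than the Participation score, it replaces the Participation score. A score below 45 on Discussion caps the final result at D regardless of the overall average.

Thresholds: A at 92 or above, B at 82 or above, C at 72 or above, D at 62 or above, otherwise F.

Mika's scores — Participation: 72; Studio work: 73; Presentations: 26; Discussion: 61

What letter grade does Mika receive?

Studio work (73) > Participation (72), so Participation counts as 73.
Discussion score 61 ≥ 45: minimum met.
Weighted total:
  Participation 73 × 0.1 = 7.3
  Studio work 73 × 0.55 = 40.15
  Presentations 26 × 0.19 = 4.94
  Discussion 61 × 0.16 = 9.76
Sum = 62.15
62.15 is ≥ 62 and < 72 → D

D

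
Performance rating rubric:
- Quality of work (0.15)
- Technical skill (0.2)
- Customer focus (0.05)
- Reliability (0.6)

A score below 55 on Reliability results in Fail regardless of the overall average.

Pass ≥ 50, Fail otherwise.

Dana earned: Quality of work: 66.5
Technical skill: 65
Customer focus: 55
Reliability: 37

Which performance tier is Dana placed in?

Fail

Reliability score 37 < 55: minimum not met.
Weighted total:
  Quality of work 66.5 × 0.15 = 9.975
  Technical skill 65 × 0.2 = 13
  Customer focus 55 × 0.05 = 2.75
  Reliability 37 × 0.6 = 22.2
Sum = 47.925
Because the Reliability minimum was not met, the result is Fail.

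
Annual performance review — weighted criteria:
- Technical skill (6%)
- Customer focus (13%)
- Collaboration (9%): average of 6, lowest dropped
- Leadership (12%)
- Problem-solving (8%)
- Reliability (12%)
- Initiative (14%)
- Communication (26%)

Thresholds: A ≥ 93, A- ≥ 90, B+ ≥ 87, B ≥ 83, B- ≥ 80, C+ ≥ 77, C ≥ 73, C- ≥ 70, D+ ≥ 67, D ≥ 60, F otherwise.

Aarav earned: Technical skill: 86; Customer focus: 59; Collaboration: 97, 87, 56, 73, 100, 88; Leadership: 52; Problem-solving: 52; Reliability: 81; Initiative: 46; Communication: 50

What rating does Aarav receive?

D

Collaboration: drop 56 → average of remaining 5 = 445/5 = 89
Weighted total:
  Technical skill 86 × 0.06 = 5.16
  Customer focus 59 × 0.13 = 7.67
  Collaboration 89 × 0.09 = 8.01
  Leadership 52 × 0.12 = 6.24
  Problem-solving 52 × 0.08 = 4.16
  Reliability 81 × 0.12 = 9.72
  Initiative 46 × 0.14 = 6.44
  Communication 50 × 0.26 = 13
Sum = 60.4
60.4 is ≥ 60 and < 67 → D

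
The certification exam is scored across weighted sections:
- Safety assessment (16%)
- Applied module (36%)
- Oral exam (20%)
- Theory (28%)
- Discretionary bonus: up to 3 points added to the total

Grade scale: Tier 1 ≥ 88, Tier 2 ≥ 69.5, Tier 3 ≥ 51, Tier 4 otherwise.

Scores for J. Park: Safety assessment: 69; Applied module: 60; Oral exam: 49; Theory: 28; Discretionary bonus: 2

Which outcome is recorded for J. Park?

Tier 3

Weighted total:
  Safety assessment 69 × 0.16 = 11.04
  Applied module 60 × 0.36 = 21.6
  Oral exam 49 × 0.2 = 9.8
  Theory 28 × 0.28 = 7.84
Sum = 50.28
Discretionary bonus: 50.28 + 2 = 52.28
52.28 is ≥ 51 and < 69.5 → Tier 3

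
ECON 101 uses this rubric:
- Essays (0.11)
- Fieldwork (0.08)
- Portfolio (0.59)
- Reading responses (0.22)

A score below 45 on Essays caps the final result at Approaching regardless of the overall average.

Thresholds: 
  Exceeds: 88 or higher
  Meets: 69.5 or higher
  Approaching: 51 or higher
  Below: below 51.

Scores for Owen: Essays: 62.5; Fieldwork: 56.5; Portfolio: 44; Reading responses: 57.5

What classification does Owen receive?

Essays score 62.5 ≥ 45: minimum met.
Weighted total:
  Essays 62.5 × 0.11 = 6.875
  Fieldwork 56.5 × 0.08 = 4.52
  Portfolio 44 × 0.59 = 25.96
  Reading responses 57.5 × 0.22 = 12.65
Sum = 50.005
50.005 < 51 → Below

Below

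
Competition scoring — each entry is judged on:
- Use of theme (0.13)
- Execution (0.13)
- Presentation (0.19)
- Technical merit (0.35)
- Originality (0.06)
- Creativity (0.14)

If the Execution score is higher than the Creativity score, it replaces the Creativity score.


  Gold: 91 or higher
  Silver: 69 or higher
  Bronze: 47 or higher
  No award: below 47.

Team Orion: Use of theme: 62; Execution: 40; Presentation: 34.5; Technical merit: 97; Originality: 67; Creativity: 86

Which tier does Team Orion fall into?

Execution (40) ≤ Creativity (86), so Creativity stays at 86.
Weighted total:
  Use of theme 62 × 0.13 = 8.06
  Execution 40 × 0.13 = 5.2
  Presentation 34.5 × 0.19 = 6.555
  Technical merit 97 × 0.35 = 33.95
  Originality 67 × 0.06 = 4.02
  Creativity 86 × 0.14 = 12.04
Sum = 69.825
69.825 is ≥ 69 and < 91 → Silver

Silver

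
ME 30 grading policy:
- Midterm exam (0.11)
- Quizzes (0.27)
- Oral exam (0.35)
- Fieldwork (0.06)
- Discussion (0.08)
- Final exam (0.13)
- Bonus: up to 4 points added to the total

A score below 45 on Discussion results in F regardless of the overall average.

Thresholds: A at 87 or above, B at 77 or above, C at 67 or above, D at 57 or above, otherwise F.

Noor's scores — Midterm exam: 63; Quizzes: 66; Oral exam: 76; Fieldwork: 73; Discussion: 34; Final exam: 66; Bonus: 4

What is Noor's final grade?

F

Discussion score 34 < 45: minimum not met.
Weighted total:
  Midterm exam 63 × 0.11 = 6.93
  Quizzes 66 × 0.27 = 17.82
  Oral exam 76 × 0.35 = 26.6
  Fieldwork 73 × 0.06 = 4.38
  Discussion 34 × 0.08 = 2.72
  Final exam 66 × 0.13 = 8.58
Sum = 67.03
Bonus: 67.03 + 4 = 71.03
Because the Discussion minimum was not met, the result is F.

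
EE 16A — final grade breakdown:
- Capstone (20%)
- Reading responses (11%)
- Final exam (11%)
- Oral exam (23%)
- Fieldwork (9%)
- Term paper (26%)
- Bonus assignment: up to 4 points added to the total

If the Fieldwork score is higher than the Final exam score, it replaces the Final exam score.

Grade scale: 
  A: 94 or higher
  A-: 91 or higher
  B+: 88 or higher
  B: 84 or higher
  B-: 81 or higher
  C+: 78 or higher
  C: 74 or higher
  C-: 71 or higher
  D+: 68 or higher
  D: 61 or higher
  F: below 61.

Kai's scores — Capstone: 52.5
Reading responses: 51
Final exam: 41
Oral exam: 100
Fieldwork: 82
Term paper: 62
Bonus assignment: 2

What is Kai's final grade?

C-

Fieldwork (82) > Final exam (41), so Final exam counts as 82.
Weighted total:
  Capstone 52.5 × 0.2 = 10.5
  Reading responses 51 × 0.11 = 5.61
  Final exam 82 × 0.11 = 9.02
  Oral exam 100 × 0.23 = 23
  Fieldwork 82 × 0.09 = 7.38
  Term paper 62 × 0.26 = 16.12
Sum = 71.63
Bonus assignment: 71.63 + 2 = 73.63
73.63 is ≥ 71 and < 74 → C-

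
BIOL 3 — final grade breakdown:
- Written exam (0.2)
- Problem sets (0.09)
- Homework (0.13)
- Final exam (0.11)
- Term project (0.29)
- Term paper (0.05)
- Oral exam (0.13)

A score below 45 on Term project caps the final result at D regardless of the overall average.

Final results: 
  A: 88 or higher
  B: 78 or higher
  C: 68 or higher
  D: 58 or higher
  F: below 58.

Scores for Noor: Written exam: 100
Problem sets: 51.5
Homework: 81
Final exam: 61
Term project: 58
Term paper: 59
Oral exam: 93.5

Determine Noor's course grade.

Term project score 58 ≥ 45: minimum met.
Weighted total:
  Written exam 100 × 0.2 = 20
  Problem sets 51.5 × 0.09 = 4.635
  Homework 81 × 0.13 = 10.53
  Final exam 61 × 0.11 = 6.71
  Term project 58 × 0.29 = 16.82
  Term paper 59 × 0.05 = 2.95
  Oral exam 93.5 × 0.13 = 12.155
Sum = 73.8
73.8 is ≥ 68 and < 78 → C

C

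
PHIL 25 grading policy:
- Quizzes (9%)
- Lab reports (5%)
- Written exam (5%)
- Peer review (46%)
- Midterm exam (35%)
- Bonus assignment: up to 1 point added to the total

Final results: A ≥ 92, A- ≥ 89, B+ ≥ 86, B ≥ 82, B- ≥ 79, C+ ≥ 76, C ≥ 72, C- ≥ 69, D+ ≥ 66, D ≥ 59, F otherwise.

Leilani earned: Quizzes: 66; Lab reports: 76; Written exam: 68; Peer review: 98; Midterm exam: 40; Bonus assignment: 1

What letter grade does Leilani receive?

C

Weighted total:
  Quizzes 66 × 0.09 = 5.94
  Lab reports 76 × 0.05 = 3.8
  Written exam 68 × 0.05 = 3.4
  Peer review 98 × 0.46 = 45.08
  Midterm exam 40 × 0.35 = 14
Sum = 72.22
Bonus assignment: 72.22 + 1 = 73.22
73.22 is ≥ 72 and < 76 → C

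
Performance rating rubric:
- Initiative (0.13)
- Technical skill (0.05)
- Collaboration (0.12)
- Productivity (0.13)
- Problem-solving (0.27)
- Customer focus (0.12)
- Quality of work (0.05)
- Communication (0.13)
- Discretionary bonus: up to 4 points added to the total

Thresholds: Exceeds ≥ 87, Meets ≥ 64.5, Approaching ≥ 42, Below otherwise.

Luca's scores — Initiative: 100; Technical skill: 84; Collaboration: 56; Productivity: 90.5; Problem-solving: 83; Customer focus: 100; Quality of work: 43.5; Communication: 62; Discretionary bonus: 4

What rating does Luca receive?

Meets

Weighted total:
  Initiative 100 × 0.13 = 13
  Technical skill 84 × 0.05 = 4.2
  Collaboration 56 × 0.12 = 6.72
  Productivity 90.5 × 0.13 = 11.765
  Problem-solving 83 × 0.27 = 22.41
  Customer focus 100 × 0.12 = 12
  Quality of work 43.5 × 0.05 = 2.175
  Communication 62 × 0.13 = 8.06
Sum = 80.33
Discretionary bonus: 80.33 + 4 = 84.33
84.33 is ≥ 64.5 and < 87 → Meets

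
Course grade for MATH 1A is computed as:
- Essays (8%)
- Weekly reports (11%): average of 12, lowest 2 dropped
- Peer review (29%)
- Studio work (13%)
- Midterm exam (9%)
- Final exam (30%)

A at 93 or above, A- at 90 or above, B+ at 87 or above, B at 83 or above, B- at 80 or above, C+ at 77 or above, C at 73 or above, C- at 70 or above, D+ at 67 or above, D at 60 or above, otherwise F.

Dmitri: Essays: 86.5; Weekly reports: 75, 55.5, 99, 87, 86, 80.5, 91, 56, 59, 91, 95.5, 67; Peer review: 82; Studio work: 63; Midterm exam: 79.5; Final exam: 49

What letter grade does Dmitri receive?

Weekly reports: drop 55.5, 56 → average of remaining 10 = 831/10 = 83.1
Weighted total:
  Essays 86.5 × 0.08 = 6.92
  Weekly reports 83.1 × 0.11 = 9.141
  Peer review 82 × 0.29 = 23.78
  Studio work 63 × 0.13 = 8.19
  Midterm exam 79.5 × 0.09 = 7.155
  Final exam 49 × 0.3 = 14.7
Sum = 69.886
69.886 is ≥ 67 and < 70 → D+

D+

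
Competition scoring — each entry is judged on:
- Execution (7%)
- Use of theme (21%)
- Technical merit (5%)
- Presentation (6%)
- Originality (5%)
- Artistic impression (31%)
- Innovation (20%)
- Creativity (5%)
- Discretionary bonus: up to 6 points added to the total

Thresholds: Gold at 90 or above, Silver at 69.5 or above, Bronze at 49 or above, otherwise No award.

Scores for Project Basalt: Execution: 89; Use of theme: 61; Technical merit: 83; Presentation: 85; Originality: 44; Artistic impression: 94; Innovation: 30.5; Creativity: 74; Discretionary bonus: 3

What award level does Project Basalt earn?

Weighted total:
  Execution 89 × 0.07 = 6.23
  Use of theme 61 × 0.21 = 12.81
  Technical merit 83 × 0.05 = 4.15
  Presentation 85 × 0.06 = 5.1
  Originality 44 × 0.05 = 2.2
  Artistic impression 94 × 0.31 = 29.14
  Innovation 30.5 × 0.2 = 6.1
  Creativity 74 × 0.05 = 3.7
Sum = 69.43
Discretionary bonus: 69.43 + 3 = 72.43
72.43 is ≥ 69.5 and < 90 → Silver

Silver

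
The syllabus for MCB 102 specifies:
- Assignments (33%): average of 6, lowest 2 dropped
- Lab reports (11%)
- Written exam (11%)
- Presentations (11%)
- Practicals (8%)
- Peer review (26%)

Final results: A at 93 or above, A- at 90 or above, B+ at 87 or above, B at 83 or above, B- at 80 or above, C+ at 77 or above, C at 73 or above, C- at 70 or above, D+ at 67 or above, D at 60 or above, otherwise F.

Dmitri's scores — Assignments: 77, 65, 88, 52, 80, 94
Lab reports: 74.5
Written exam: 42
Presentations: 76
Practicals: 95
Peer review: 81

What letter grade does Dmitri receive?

Assignments: drop 52, 65 → average of remaining 4 = 339/4 = 84.75
Weighted total:
  Assignments 84.75 × 0.33 = 27.9675
  Lab reports 74.5 × 0.11 = 8.195
  Written exam 42 × 0.11 = 4.62
  Presentations 76 × 0.11 = 8.36
  Practicals 95 × 0.08 = 7.6
  Peer review 81 × 0.26 = 21.06
Sum = 77.8025
77.8025 is ≥ 77 and < 80 → C+

C+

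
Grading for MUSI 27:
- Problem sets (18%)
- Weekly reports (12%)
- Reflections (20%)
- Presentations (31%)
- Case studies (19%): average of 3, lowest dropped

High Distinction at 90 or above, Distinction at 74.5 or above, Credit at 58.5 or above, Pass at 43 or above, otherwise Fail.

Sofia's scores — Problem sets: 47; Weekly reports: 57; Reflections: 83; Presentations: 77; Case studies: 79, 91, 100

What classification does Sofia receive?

Credit

Case studies: drop 79 → average of remaining 2 = 191/2 = 95.5
Weighted total:
  Problem sets 47 × 0.18 = 8.46
  Weekly reports 57 × 0.12 = 6.84
  Reflections 83 × 0.2 = 16.6
  Presentations 77 × 0.31 = 23.87
  Case studies 95.5 × 0.19 = 18.145
Sum = 73.915
73.915 is ≥ 58.5 and < 74.5 → Credit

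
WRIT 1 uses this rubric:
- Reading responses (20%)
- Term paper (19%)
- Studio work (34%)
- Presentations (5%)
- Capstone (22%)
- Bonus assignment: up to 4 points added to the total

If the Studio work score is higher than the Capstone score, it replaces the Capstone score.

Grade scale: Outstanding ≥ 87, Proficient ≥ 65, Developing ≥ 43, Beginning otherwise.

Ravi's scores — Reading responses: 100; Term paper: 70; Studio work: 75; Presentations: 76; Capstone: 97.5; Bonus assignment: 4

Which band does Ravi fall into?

Outstanding

Studio work (75) ≤ Capstone (97.5), so Capstone stays at 97.5.
Weighted total:
  Reading responses 100 × 0.2 = 20
  Term paper 70 × 0.19 = 13.3
  Studio work 75 × 0.34 = 25.5
  Presentations 76 × 0.05 = 3.8
  Capstone 97.5 × 0.22 = 21.45
Sum = 84.05
Bonus assignment: 84.05 + 4 = 88.05
88.05 ≥ 87 → Outstanding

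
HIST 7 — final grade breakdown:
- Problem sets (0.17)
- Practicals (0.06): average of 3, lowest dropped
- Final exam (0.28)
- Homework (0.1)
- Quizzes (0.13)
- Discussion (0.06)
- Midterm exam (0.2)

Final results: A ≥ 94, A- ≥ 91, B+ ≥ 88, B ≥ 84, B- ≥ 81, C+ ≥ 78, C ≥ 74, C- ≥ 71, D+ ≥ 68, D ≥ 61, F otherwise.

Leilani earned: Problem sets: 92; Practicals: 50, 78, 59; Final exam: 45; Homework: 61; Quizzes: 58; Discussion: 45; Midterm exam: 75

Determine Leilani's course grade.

D

Practicals: drop 50 → average of remaining 2 = 137/2 = 68.5
Weighted total:
  Problem sets 92 × 0.17 = 15.64
  Practicals 68.5 × 0.06 = 4.11
  Final exam 45 × 0.28 = 12.6
  Homework 61 × 0.1 = 6.1
  Quizzes 58 × 0.13 = 7.54
  Discussion 45 × 0.06 = 2.7
  Midterm exam 75 × 0.2 = 15
Sum = 63.69
63.69 is ≥ 61 and < 68 → D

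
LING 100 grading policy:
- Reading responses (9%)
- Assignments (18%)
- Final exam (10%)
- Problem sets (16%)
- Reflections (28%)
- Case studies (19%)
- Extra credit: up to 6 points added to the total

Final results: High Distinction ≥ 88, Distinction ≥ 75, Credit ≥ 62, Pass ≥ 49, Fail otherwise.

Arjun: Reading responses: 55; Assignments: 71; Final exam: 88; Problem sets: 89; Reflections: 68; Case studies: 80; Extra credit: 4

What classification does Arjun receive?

Weighted total:
  Reading responses 55 × 0.09 = 4.95
  Assignments 71 × 0.18 = 12.78
  Final exam 88 × 0.1 = 8.8
  Problem sets 89 × 0.16 = 14.24
  Reflections 68 × 0.28 = 19.04
  Case studies 80 × 0.19 = 15.2
Sum = 75.01
Extra credit: 75.01 + 4 = 79.01
79.01 is ≥ 75 and < 88 → Distinction

Distinction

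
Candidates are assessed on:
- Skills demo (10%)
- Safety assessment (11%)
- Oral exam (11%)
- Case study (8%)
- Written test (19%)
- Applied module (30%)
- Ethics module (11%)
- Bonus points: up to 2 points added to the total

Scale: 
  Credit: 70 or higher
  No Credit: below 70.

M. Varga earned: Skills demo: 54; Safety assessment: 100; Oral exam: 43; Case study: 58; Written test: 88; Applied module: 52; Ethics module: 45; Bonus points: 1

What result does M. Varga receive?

No Credit

Weighted total:
  Skills demo 54 × 0.1 = 5.4
  Safety assessment 100 × 0.11 = 11
  Oral exam 43 × 0.11 = 4.73
  Case study 58 × 0.08 = 4.64
  Written test 88 × 0.19 = 16.72
  Applied module 52 × 0.3 = 15.6
  Ethics module 45 × 0.11 = 4.95
Sum = 63.04
Bonus points: 63.04 + 1 = 64.04
64.04 < 70 → No Credit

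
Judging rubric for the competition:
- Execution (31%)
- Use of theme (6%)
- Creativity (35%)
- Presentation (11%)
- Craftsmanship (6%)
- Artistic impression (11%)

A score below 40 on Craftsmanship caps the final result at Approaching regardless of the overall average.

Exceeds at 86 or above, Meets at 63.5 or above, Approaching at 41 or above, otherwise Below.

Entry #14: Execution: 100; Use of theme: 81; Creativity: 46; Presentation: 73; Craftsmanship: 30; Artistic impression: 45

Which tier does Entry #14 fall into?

Craftsmanship score 30 < 40: minimum not met.
Weighted total:
  Execution 100 × 0.31 = 31
  Use of theme 81 × 0.06 = 4.86
  Creativity 46 × 0.35 = 16.1
  Presentation 73 × 0.11 = 8.03
  Craftsmanship 30 × 0.06 = 1.8
  Artistic impression 45 × 0.11 = 4.95
Sum = 66.74
66.74 would be Meets; cap at Approaching applies → Approaching.

Approaching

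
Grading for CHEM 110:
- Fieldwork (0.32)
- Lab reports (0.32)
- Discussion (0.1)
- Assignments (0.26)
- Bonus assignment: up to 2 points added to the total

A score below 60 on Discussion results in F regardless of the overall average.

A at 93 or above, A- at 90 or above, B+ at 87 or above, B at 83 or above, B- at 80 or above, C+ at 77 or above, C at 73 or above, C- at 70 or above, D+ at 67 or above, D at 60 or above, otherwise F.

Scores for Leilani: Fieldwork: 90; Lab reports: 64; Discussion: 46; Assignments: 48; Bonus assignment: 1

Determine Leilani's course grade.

Discussion score 46 < 60: minimum not met.
Weighted total:
  Fieldwork 90 × 0.32 = 28.8
  Lab reports 64 × 0.32 = 20.48
  Discussion 46 × 0.1 = 4.6
  Assignments 48 × 0.26 = 12.48
Sum = 66.36
Bonus assignment: 66.36 + 1 = 67.36
Because the Discussion minimum was not met, the result is F.

F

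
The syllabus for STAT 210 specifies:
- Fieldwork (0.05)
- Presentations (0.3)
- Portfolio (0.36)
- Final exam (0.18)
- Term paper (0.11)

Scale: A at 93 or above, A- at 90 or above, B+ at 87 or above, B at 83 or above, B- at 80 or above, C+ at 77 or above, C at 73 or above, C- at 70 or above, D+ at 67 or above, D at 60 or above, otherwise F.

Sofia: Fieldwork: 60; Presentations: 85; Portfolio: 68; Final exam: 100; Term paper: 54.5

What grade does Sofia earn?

Weighted total:
  Fieldwork 60 × 0.05 = 3
  Presentations 85 × 0.3 = 25.5
  Portfolio 68 × 0.36 = 24.48
  Final exam 100 × 0.18 = 18
  Term paper 54.5 × 0.11 = 5.995
Sum = 76.975
76.975 is ≥ 73 and < 77 → C

C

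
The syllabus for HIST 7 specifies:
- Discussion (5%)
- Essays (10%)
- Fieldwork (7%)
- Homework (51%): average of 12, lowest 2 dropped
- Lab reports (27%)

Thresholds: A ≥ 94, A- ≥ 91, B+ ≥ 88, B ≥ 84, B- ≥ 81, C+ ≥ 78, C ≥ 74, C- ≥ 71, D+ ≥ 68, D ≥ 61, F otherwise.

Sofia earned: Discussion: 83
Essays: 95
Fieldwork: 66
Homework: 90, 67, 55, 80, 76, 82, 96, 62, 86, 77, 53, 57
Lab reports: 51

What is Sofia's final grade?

Homework: drop 53, 55 → average of remaining 10 = 773/10 = 77.3
Weighted total:
  Discussion 83 × 0.05 = 4.15
  Essays 95 × 0.1 = 9.5
  Fieldwork 66 × 0.07 = 4.62
  Homework 77.3 × 0.51 = 39.423
  Lab reports 51 × 0.27 = 13.77
Sum = 71.463
71.463 is ≥ 71 and < 74 → C-

C-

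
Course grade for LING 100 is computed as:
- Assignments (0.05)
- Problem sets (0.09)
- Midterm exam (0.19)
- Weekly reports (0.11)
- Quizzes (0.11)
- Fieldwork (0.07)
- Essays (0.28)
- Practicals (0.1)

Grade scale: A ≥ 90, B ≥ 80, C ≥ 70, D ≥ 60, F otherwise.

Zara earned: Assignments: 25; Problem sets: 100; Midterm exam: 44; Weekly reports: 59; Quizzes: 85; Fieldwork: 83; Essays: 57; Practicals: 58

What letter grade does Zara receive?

Weighted total:
  Assignments 25 × 0.05 = 1.25
  Problem sets 100 × 0.09 = 9
  Midterm exam 44 × 0.19 = 8.36
  Weekly reports 59 × 0.11 = 6.49
  Quizzes 85 × 0.11 = 9.35
  Fieldwork 83 × 0.07 = 5.81
  Essays 57 × 0.28 = 15.96
  Practicals 58 × 0.1 = 5.8
Sum = 62.02
62.02 is ≥ 60 and < 70 → D

D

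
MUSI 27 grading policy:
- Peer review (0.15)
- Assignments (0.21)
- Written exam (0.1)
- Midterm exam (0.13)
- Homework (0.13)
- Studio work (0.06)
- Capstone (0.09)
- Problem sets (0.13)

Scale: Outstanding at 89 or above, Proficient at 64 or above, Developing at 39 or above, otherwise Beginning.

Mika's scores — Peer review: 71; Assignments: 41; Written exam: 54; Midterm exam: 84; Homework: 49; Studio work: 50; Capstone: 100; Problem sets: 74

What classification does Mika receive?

Developing

Weighted total:
  Peer review 71 × 0.15 = 10.65
  Assignments 41 × 0.21 = 8.61
  Written exam 54 × 0.1 = 5.4
  Midterm exam 84 × 0.13 = 10.92
  Homework 49 × 0.13 = 6.37
  Studio work 50 × 0.06 = 3
  Capstone 100 × 0.09 = 9
  Problem sets 74 × 0.13 = 9.62
Sum = 63.57
63.57 is ≥ 39 and < 64 → Developing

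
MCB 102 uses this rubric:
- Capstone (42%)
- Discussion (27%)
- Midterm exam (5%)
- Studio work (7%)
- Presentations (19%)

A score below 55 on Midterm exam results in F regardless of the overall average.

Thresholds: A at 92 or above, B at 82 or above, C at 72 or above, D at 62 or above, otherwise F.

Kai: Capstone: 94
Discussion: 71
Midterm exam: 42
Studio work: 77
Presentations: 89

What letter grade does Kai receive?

F

Midterm exam score 42 < 55: minimum not met.
Weighted total:
  Capstone 94 × 0.42 = 39.48
  Discussion 71 × 0.27 = 19.17
  Midterm exam 42 × 0.05 = 2.1
  Studio work 77 × 0.07 = 5.39
  Presentations 89 × 0.19 = 16.91
Sum = 83.05
Because the Midterm exam minimum was not met, the result is F.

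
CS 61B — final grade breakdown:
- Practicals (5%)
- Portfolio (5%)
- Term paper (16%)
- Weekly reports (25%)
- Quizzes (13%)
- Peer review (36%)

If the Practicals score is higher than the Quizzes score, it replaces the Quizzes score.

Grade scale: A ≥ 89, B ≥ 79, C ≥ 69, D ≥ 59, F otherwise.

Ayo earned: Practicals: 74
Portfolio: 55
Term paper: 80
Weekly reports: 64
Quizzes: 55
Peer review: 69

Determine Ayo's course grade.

Practicals (74) > Quizzes (55), so Quizzes counts as 74.
Weighted total:
  Practicals 74 × 0.05 = 3.7
  Portfolio 55 × 0.05 = 2.75
  Term paper 80 × 0.16 = 12.8
  Weekly reports 64 × 0.25 = 16
  Quizzes 74 × 0.13 = 9.62
  Peer review 69 × 0.36 = 24.84
Sum = 69.71
69.71 is ≥ 69 and < 79 → C

C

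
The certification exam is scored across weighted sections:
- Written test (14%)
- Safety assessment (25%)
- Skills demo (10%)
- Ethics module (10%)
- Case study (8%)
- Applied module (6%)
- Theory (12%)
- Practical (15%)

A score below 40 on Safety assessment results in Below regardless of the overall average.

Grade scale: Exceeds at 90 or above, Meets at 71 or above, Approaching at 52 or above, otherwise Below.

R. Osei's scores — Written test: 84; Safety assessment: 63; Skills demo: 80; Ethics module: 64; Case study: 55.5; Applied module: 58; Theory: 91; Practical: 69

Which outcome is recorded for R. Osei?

Meets

Safety assessment score 63 ≥ 40: minimum met.
Weighted total:
  Written test 84 × 0.14 = 11.76
  Safety assessment 63 × 0.25 = 15.75
  Skills demo 80 × 0.1 = 8
  Ethics module 64 × 0.1 = 6.4
  Case study 55.5 × 0.08 = 4.44
  Applied module 58 × 0.06 = 3.48
  Theory 91 × 0.12 = 10.92
  Practical 69 × 0.15 = 10.35
Sum = 71.1
71.1 is ≥ 71 and < 90 → Meets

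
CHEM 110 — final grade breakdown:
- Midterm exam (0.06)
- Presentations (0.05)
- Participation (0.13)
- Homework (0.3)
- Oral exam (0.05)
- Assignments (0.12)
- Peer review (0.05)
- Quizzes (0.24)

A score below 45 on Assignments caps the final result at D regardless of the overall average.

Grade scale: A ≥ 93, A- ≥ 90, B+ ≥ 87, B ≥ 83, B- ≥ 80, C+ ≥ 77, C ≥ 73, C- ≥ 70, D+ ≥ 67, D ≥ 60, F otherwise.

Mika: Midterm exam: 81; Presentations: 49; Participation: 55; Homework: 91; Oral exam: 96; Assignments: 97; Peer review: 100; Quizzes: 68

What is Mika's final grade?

C+

Assignments score 97 ≥ 45: minimum met.
Weighted total:
  Midterm exam 81 × 0.06 = 4.86
  Presentations 49 × 0.05 = 2.45
  Participation 55 × 0.13 = 7.15
  Homework 91 × 0.3 = 27.3
  Oral exam 96 × 0.05 = 4.8
  Assignments 97 × 0.12 = 11.64
  Peer review 100 × 0.05 = 5
  Quizzes 68 × 0.24 = 16.32
Sum = 79.52
79.52 is ≥ 77 and < 80 → C+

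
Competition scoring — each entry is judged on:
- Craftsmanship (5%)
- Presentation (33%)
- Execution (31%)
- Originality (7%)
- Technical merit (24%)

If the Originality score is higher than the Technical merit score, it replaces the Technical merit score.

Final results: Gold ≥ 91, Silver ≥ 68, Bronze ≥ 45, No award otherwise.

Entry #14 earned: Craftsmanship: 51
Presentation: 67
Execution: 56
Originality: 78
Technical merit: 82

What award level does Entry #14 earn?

Bronze

Originality (78) ≤ Technical merit (82), so Technical merit stays at 82.
Weighted total:
  Craftsmanship 51 × 0.05 = 2.55
  Presentation 67 × 0.33 = 22.11
  Execution 56 × 0.31 = 17.36
  Originality 78 × 0.07 = 5.46
  Technical merit 82 × 0.24 = 19.68
Sum = 67.16
67.16 is ≥ 45 and < 68 → Bronze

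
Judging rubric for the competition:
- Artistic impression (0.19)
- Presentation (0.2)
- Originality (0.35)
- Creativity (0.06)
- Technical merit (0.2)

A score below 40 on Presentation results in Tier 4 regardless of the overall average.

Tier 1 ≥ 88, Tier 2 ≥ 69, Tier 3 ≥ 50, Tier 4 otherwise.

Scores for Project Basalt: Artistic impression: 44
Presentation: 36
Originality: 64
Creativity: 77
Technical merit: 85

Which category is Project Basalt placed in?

Presentation score 36 < 40: minimum not met.
Weighted total:
  Artistic impression 44 × 0.19 = 8.36
  Presentation 36 × 0.2 = 7.2
  Originality 64 × 0.35 = 22.4
  Creativity 77 × 0.06 = 4.62
  Technical merit 85 × 0.2 = 17
Sum = 59.58
Because the Presentation minimum was not met, the result is Tier 4.

Tier 4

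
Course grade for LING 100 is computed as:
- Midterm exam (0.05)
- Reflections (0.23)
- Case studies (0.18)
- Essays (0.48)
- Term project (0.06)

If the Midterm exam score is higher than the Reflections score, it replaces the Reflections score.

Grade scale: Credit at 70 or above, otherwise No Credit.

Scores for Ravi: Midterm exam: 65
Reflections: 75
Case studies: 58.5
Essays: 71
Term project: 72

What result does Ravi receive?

Midterm exam (65) ≤ Reflections (75), so Reflections stays at 75.
Weighted total:
  Midterm exam 65 × 0.05 = 3.25
  Reflections 75 × 0.23 = 17.25
  Case studies 58.5 × 0.18 = 10.53
  Essays 71 × 0.48 = 34.08
  Term project 72 × 0.06 = 4.32
Sum = 69.43
69.43 < 70 → No Credit

No Credit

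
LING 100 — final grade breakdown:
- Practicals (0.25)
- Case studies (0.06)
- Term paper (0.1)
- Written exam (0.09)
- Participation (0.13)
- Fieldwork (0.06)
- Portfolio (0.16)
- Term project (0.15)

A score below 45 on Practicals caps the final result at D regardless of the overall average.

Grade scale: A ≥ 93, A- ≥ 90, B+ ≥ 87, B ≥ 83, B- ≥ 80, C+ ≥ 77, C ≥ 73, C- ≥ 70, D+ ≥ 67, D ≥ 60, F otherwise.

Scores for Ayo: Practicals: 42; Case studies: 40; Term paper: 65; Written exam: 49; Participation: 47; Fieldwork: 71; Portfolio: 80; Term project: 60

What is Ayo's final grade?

F

Practicals score 42 < 45: minimum not met.
Weighted total:
  Practicals 42 × 0.25 = 10.5
  Case studies 40 × 0.06 = 2.4
  Term paper 65 × 0.1 = 6.5
  Written exam 49 × 0.09 = 4.41
  Participation 47 × 0.13 = 6.11
  Fieldwork 71 × 0.06 = 4.26
  Portfolio 80 × 0.16 = 12.8
  Term project 60 × 0.15 = 9
Sum = 55.98
55.98 would be F; cap at D applies → F.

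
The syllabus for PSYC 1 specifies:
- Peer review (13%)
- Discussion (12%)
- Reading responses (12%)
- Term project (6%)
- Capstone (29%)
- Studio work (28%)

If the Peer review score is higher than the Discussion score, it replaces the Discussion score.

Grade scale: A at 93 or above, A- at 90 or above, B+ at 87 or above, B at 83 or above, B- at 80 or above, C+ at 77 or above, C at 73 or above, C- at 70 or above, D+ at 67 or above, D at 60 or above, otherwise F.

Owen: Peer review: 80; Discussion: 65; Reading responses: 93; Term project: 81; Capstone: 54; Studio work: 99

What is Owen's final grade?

Peer review (80) > Discussion (65), so Discussion counts as 80.
Weighted total:
  Peer review 80 × 0.13 = 10.4
  Discussion 80 × 0.12 = 9.6
  Reading responses 93 × 0.12 = 11.16
  Term project 81 × 0.06 = 4.86
  Capstone 54 × 0.29 = 15.66
  Studio work 99 × 0.28 = 27.72
Sum = 79.4
79.4 is ≥ 77 and < 80 → C+

C+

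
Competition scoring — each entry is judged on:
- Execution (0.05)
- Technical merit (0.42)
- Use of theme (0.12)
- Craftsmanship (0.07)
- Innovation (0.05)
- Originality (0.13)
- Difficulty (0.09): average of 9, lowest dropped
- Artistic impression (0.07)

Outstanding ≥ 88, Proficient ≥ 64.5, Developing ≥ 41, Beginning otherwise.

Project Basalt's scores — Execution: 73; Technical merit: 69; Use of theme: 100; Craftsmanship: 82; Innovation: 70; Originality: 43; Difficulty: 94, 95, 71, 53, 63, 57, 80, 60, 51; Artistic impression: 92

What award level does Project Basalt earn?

Proficient

Difficulty: drop 51 → average of remaining 8 = 573/8 = 71.625
Weighted total:
  Execution 73 × 0.05 = 3.65
  Technical merit 69 × 0.42 = 28.98
  Use of theme 100 × 0.12 = 12
  Craftsmanship 82 × 0.07 = 5.74
  Innovation 70 × 0.05 = 3.5
  Originality 43 × 0.13 = 5.59
  Difficulty 71.625 × 0.09 = 6.44625
  Artistic impression 92 × 0.07 = 6.44
Sum = 72.34625
72.34625 is ≥ 64.5 and < 88 → Proficient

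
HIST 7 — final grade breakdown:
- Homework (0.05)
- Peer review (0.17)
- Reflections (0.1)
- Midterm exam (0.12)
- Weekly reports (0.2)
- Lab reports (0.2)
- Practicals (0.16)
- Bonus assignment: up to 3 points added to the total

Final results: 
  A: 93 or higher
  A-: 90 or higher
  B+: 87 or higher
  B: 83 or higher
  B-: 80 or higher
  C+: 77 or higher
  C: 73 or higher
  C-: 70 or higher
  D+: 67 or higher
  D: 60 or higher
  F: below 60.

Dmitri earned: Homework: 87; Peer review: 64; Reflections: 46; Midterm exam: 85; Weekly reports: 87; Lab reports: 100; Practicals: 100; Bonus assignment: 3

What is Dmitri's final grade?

Weighted total:
  Homework 87 × 0.05 = 4.35
  Peer review 64 × 0.17 = 10.88
  Reflections 46 × 0.1 = 4.6
  Midterm exam 85 × 0.12 = 10.2
  Weekly reports 87 × 0.2 = 17.4
  Lab reports 100 × 0.2 = 20
  Practicals 100 × 0.16 = 16
Sum = 83.43
Bonus assignment: 83.43 + 3 = 86.43
86.43 is ≥ 83 and < 87 → B

B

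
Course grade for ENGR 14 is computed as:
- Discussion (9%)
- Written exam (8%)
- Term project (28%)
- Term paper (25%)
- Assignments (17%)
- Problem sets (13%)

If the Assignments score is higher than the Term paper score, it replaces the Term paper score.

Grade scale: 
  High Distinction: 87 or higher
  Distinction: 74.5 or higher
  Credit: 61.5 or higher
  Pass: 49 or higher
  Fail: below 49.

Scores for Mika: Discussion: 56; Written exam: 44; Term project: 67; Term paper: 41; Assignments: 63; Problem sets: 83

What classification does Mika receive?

Credit

Assignments (63) > Term paper (41), so Term paper counts as 63.
Weighted total:
  Discussion 56 × 0.09 = 5.04
  Written exam 44 × 0.08 = 3.52
  Term project 67 × 0.28 = 18.76
  Term paper 63 × 0.25 = 15.75
  Assignments 63 × 0.17 = 10.71
  Problem sets 83 × 0.13 = 10.79
Sum = 64.57
64.57 is ≥ 61.5 and < 74.5 → Credit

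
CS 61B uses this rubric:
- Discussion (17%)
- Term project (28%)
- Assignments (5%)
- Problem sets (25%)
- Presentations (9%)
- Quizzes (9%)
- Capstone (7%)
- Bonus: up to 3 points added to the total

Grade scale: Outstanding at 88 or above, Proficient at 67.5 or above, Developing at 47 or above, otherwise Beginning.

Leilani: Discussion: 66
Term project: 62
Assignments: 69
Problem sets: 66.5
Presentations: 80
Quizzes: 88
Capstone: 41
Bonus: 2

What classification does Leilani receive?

Weighted total:
  Discussion 66 × 0.17 = 11.22
  Term project 62 × 0.28 = 17.36
  Assignments 69 × 0.05 = 3.45
  Problem sets 66.5 × 0.25 = 16.625
  Presentations 80 × 0.09 = 7.2
  Quizzes 88 × 0.09 = 7.92
  Capstone 41 × 0.07 = 2.87
Sum = 66.645
Bonus: 66.645 + 2 = 68.645
68.645 is ≥ 67.5 and < 88 → Proficient

Proficient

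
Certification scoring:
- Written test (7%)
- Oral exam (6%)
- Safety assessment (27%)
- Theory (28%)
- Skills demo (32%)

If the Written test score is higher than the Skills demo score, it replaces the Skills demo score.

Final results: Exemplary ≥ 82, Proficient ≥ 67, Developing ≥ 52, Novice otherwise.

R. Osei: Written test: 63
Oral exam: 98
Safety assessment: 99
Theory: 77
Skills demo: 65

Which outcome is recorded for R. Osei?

Proficient

Written test (63) ≤ Skills demo (65), so Skills demo stays at 65.
Weighted total:
  Written test 63 × 0.07 = 4.41
  Oral exam 98 × 0.06 = 5.88
  Safety assessment 99 × 0.27 = 26.73
  Theory 77 × 0.28 = 21.56
  Skills demo 65 × 0.32 = 20.8
Sum = 79.38
79.38 is ≥ 67 and < 82 → Proficient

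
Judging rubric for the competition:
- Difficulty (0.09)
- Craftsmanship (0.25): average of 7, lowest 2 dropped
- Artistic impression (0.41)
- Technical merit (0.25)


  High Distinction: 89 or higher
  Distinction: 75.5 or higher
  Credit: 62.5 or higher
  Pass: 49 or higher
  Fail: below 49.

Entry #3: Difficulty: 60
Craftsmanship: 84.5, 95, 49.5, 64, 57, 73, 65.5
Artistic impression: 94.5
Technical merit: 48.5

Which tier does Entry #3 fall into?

Craftsmanship: drop 49.5, 57 → average of remaining 5 = 382/5 = 76.4
Weighted total:
  Difficulty 60 × 0.09 = 5.4
  Craftsmanship 76.4 × 0.25 = 19.1
  Artistic impression 94.5 × 0.41 = 38.745
  Technical merit 48.5 × 0.25 = 12.125
Sum = 75.37
75.37 is ≥ 62.5 and < 75.5 → Credit

Credit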